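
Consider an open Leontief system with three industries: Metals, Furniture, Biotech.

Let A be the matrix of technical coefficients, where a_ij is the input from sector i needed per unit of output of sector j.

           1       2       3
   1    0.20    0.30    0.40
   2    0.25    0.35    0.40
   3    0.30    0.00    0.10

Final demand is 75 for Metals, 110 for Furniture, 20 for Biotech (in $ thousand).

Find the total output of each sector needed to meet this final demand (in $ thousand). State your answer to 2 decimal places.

I − A =
  [   0.80    -0.30    -0.40]
  [  -0.25     0.65    -0.40]
  [  -0.30     0.00     0.90]
Cofactors of I−A, C_ij = (−1)^(i+j)·(minor ij) (rows/columns in the sector order above):
  C_11 = (0.65)(0.90) − (-0.40)(0.00) = 0.5850
  C_12 = −[(-0.25)(0.90) − (-0.40)(-0.30)] = 0.3450
  C_13 = (-0.25)(0.00) − (0.65)(-0.30) = 0.1950
  C_21 = −[(-0.30)(0.90) − (-0.40)(0.00)] = 0.2700
  C_22 = (0.80)(0.90) − (-0.40)(-0.30) = 0.6000
  C_23 = −[(0.80)(0.00) − (-0.30)(-0.30)] = 0.0900
  C_31 = (-0.30)(-0.40) − (-0.40)(0.65) = 0.3800
  C_32 = −[(0.80)(-0.40) − (-0.40)(-0.25)] = 0.4200
  C_33 = (0.80)(0.65) − (-0.30)(-0.25) = 0.4450
det(I−A) = Σ_j (I−A)_1j·C_1j = (0.80)(0.5850) + (-0.30)(0.3450) + (-0.40)(0.1950) = 0.2865
adj(I−A) = Cᵀ =
  [ 0.5850   0.2700   0.3800]
  [ 0.3450   0.6000   0.4200]
  [ 0.1950   0.0900   0.4450]
(I − A)⁻¹ = adj(I−A) / det(I−A) ≈
  [   2.0419     0.9424     1.3264]
  [   1.2042     2.0942     1.4660]
  [   0.6806     0.3141     1.5532]
x = (I − A)⁻¹ d = adj(I−A)·d / det(I−A), with det(I−A) = 0.2865:
  x_1 = (0.5850·75 + 0.2700·110 + 0.3800·20) / 0.2865 = 81.175 / 0.2865 ≈ 283.33
  x_2 = (0.3450·75 + 0.6000·110 + 0.4200·20) / 0.2865 = 100.275 / 0.2865 = 350.00
  x_3 = (0.1950·75 + 0.0900·110 + 0.4450·20) / 0.2865 = 33.425 / 0.2865 ≈ 116.67

x_1 = 283.33, x_2 = 350.00, x_3 = 116.67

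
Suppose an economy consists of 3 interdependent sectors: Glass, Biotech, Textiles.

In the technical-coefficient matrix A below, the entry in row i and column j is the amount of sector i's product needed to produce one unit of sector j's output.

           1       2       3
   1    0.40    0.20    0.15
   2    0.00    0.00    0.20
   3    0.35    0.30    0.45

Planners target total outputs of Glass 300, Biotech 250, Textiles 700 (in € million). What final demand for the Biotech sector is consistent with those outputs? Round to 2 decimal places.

I − A =
  [   0.60    -0.20    -0.15]
  [   0.00     1.00    -0.20]
  [  -0.35    -0.30     0.55]
d = (I − A) x:
  d_1 = (+0.60)·300 + (-0.20)·250 + (-0.15)·700 = 25.00
  d_2 = (+0.00)·300 + (+1.00)·250 + (-0.20)·700 = 110.00
  d_3 = (-0.35)·300 + (-0.30)·250 + (+0.55)·700 = 205.00

d_2 = 110.00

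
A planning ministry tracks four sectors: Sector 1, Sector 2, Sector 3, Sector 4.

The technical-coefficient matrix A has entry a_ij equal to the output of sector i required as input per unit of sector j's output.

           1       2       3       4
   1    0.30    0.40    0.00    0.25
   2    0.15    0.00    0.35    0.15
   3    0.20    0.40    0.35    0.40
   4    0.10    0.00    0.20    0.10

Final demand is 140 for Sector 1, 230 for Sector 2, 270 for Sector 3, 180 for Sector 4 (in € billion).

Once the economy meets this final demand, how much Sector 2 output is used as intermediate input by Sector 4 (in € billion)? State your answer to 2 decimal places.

z_24 = 116.79

I − A =
  [   0.70    -0.40     0.00    -0.25]
  [  -0.15     1.00    -0.35    -0.15]
  [  -0.20    -0.40     0.65    -0.40]
  [  -0.10     0.00    -0.20     0.90]
Compute the cofactors C_ij = (−1)^(i+j)·(3×3 minor ij) of I−A; the adjugate is their transpose:
adj(I−A) = Cᵀ =
  [ 0.367000   0.222000   0.188000   0.222500]
  [ 0.168500   0.327250   0.240250   0.208125]
  [ 0.280000   0.330000   0.545000   0.375000]
  [ 0.103000   0.098000   0.142000   0.290000]
det(I−A) = Σ_j (I−A)_1j·C_1j = (0.70)(0.367000) + (-0.40)(0.168500) + (0.00)(0.280000) + (-0.25)(0.103000) = 0.16375
(I − A)⁻¹ = adj(I−A) / det(I−A) ≈
  [   2.2412     1.3557     1.1481     1.3588]
  [   1.0290     1.9985     1.4672     1.2710]
  [   1.7099     2.0153     3.3282     2.2901]
  [   0.6290     0.5985     0.8672     1.7710]
First solve x = (I − A)⁻¹ d = adj(I−A)·d / det(I−A); in particular x_4 = (0.103000·140 + 0.098000·230 + 0.142000·270 + 0.290000·180) / 0.16375 = 127.50 / 0.16375 ≈ 778.6260.
Intermediate flow from 2 to 4: z_24 = a_24 · x_4 = 0.15 × 127.50 / 0.16375 = 19.125 / 0.16375 ≈ 116.79.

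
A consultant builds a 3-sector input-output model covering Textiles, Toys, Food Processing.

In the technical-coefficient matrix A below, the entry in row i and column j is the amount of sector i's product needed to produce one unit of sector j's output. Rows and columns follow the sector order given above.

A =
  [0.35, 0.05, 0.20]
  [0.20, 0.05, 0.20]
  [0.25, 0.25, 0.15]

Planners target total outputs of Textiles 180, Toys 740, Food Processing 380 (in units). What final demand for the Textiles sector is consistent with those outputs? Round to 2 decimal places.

I − A =
  [   0.65    -0.05    -0.20]
  [  -0.20     0.95    -0.20]
  [  -0.25    -0.25     0.85]
d = (I − A) x:
  d_1 = (+0.65)·180 + (-0.05)·740 + (-0.20)·380 = 4.00
  d_2 = (-0.20)·180 + (+0.95)·740 + (-0.20)·380 = 591.00
  d_3 = (-0.25)·180 + (-0.25)·740 + (+0.85)·380 = 93.00

d_1 = 4.00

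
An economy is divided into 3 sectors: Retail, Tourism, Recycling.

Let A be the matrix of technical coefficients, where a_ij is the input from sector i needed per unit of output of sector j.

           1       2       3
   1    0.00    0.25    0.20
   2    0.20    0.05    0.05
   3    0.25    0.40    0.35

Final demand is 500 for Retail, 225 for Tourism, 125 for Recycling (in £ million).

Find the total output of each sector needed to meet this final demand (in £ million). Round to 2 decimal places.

x_1 = 759.72, x_2 = 436.42, x_3 = 753.07

I − A =
  [   1.00    -0.25    -0.20]
  [  -0.20     0.95    -0.05]
  [  -0.25    -0.40     0.65]
Cofactors of I−A, C_ij = (−1)^(i+j)·(minor ij) (rows/columns in the sector order above):
  C_11 = (0.95)(0.65) − (-0.05)(-0.40) = 0.5975
  C_12 = −[(-0.20)(0.65) − (-0.05)(-0.25)] = 0.1425
  C_13 = (-0.20)(-0.40) − (0.95)(-0.25) = 0.3175
  C_21 = −[(-0.25)(0.65) − (-0.20)(-0.40)] = 0.2425
  C_22 = (1.00)(0.65) − (-0.20)(-0.25) = 0.6000
  C_23 = −[(1.00)(-0.40) − (-0.25)(-0.25)] = 0.4625
  C_31 = (-0.25)(-0.05) − (-0.20)(0.95) = 0.2025
  C_32 = −[(1.00)(-0.05) − (-0.20)(-0.20)] = 0.0900
  C_33 = (1.00)(0.95) − (-0.25)(-0.20) = 0.9000
det(I−A) = Σ_j (I−A)_1j·C_1j = (1.00)(0.5975) + (-0.25)(0.1425) + (-0.20)(0.3175) = 0.498375
adj(I−A) = Cᵀ =
  [ 0.5975   0.2425   0.2025]
  [ 0.1425   0.6000   0.0900]
  [ 0.3175   0.4625   0.9000]
(I − A)⁻¹ = adj(I−A) / det(I−A) ≈
  [   1.1989     0.4866     0.4063]
  [   0.2859     1.2039     0.1806]
  [   0.6371     0.9280     1.8059]
x = (I − A)⁻¹ d = adj(I−A)·d / det(I−A), with det(I−A) = 0.498375:
  x_1 = (0.5975·500 + 0.2425·225 + 0.2025·125) / 0.498375 = 378.625 / 0.498375 ≈ 759.72
  x_2 = (0.1425·500 + 0.6000·225 + 0.0900·125) / 0.498375 = 217.50 / 0.498375 ≈ 436.42
  x_3 = (0.3175·500 + 0.4625·225 + 0.9000·125) / 0.498375 = 375.3125 / 0.498375 ≈ 753.07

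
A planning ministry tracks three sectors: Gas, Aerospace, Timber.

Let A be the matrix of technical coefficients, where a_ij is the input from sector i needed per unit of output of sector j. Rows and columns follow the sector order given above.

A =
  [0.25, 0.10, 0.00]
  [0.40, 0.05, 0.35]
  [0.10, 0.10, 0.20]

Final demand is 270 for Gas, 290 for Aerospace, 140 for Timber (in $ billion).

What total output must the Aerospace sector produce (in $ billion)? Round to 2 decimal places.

I − A =
  [   0.75    -0.10     0.00]
  [  -0.40     0.95    -0.35]
  [  -0.10    -0.10     0.80]
Cofactors of I−A, C_ij = (−1)^(i+j)·(minor ij) (rows/columns in the sector order above):
  C_11 = (0.95)(0.80) − (-0.35)(-0.10) = 0.7250
  C_12 = −[(-0.40)(0.80) − (-0.35)(-0.10)] = 0.3550
  C_13 = (-0.40)(-0.10) − (0.95)(-0.10) = 0.1350
  C_21 = −[(-0.10)(0.80) − (0.00)(-0.10)] = 0.0800
  C_22 = (0.75)(0.80) − (0.00)(-0.10) = 0.6000
  C_23 = −[(0.75)(-0.10) − (-0.10)(-0.10)] = 0.0850
  C_31 = (-0.10)(-0.35) − (0.00)(0.95) = 0.0350
  C_32 = −[(0.75)(-0.35) − (0.00)(-0.40)] = 0.2625
  C_33 = (0.75)(0.95) − (-0.10)(-0.40) = 0.6725
det(I−A) = Σ_j (I−A)_1j·C_1j = (0.75)(0.7250) + (-0.10)(0.3550) + (0.00)(0.1350) = 0.50825
adj(I−A) = Cᵀ =
  [ 0.7250   0.0800   0.0350]
  [ 0.3550   0.6000   0.2625]
  [ 0.1350   0.0850   0.6725]
(I − A)⁻¹ = adj(I−A) / det(I−A) ≈
  [   1.4265     0.1574     0.0689]
  [   0.6985     1.1805     0.5165]
  [   0.2656     0.1672     1.3232]
x = (I − A)⁻¹ d = adj(I−A)·d / det(I−A), with det(I−A) = 0.50825:
  x_1 = (0.7250·270 + 0.0800·290 + 0.0350·140) / 0.50825 = 223.85 / 0.50825 ≈ 440.43
  x_2 = (0.3550·270 + 0.6000·290 + 0.2625·140) / 0.50825 = 306.60 / 0.50825 ≈ 603.25
  x_3 = (0.1350·270 + 0.0850·290 + 0.6725·140) / 0.50825 = 155.25 / 0.50825 ≈ 305.46

x_2 = 603.25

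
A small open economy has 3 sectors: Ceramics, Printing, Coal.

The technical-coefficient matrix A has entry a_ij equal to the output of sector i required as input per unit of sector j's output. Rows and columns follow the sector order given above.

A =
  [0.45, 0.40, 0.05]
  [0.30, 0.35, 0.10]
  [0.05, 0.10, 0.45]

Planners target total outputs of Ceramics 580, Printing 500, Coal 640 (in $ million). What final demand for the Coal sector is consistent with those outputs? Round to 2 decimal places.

I − A =
  [   0.55    -0.40    -0.05]
  [  -0.30     0.65    -0.10]
  [  -0.05    -0.10     0.55]
d = (I − A) x:
  d_1 = (+0.55)·580 + (-0.40)·500 + (-0.05)·640 = 87.00
  d_2 = (-0.30)·580 + (+0.65)·500 + (-0.10)·640 = 87.00
  d_3 = (-0.05)·580 + (-0.10)·500 + (+0.55)·640 = 273.00

d_3 = 273.00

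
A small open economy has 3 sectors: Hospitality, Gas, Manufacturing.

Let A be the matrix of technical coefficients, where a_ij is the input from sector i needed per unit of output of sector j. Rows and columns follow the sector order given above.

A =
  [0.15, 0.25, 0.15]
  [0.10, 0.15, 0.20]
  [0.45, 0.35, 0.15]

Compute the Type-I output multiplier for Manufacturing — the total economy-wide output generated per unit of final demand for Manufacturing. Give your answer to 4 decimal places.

m_3 = 2.3648

I − A =
  [   0.85    -0.25    -0.15]
  [  -0.10     0.85    -0.20]
  [  -0.45    -0.35     0.85]
Cofactors of I−A, C_ij = (−1)^(i+j)·(minor ij) (rows/columns in the sector order above):
  C_11 = (0.85)(0.85) − (-0.20)(-0.35) = 0.6525
  C_12 = −[(-0.10)(0.85) − (-0.20)(-0.45)] = 0.1750
  C_13 = (-0.10)(-0.35) − (0.85)(-0.45) = 0.4175
  C_21 = −[(-0.25)(0.85) − (-0.15)(-0.35)] = 0.2650
  C_22 = (0.85)(0.85) − (-0.15)(-0.45) = 0.6550
  C_23 = −[(0.85)(-0.35) − (-0.25)(-0.45)] = 0.4100
  C_31 = (-0.25)(-0.20) − (-0.15)(0.85) = 0.1775
  C_32 = −[(0.85)(-0.20) − (-0.15)(-0.10)] = 0.1850
  C_33 = (0.85)(0.85) − (-0.25)(-0.10) = 0.6975
det(I−A) = Σ_j (I−A)_1j·C_1j = (0.85)(0.6525) + (-0.25)(0.1750) + (-0.15)(0.4175) = 0.44825
adj(I−A) = Cᵀ =
  [ 0.6525   0.2650   0.1775]
  [ 0.1750   0.6550   0.1850]
  [ 0.4175   0.4100   0.6975]
(I − A)⁻¹ = adj(I−A) / det(I−A) ≈
  [   1.45566     0.59119     0.39598]
  [   0.39041     1.46124     0.41272]
  [   0.93140     0.91467     1.55605]
The output multiplier for sector j is the column-j sum of the Leontief inverse (I − A)⁻¹ = adj(I−A) / det(I−A).
Column 3 of adj(I−A): (0.1775, 0.1850, 0.6975); det(I−A) = 0.44825.
m_3 = (0.1775 + 0.1850 + 0.6975) / 0.44825 = 1.06 / 0.44825 ≈ 2.3648.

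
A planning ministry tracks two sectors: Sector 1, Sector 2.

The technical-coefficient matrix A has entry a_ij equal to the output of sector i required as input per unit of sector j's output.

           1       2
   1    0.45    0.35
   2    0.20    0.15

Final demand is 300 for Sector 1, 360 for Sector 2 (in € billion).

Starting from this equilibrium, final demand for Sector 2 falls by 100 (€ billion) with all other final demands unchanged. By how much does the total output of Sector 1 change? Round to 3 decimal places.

Δx_1 = -88.050

I − A =
  [   0.55    -0.35]
  [  -0.20     0.85]
det(I−A) = (0.55)(0.85) − (-0.35)(-0.20) = 0.3975
adj(I−A) = [[0.85, 0.35], [0.20, 0.55]]
(I − A)⁻¹ = adj(I−A) / det(I−A) ≈
  [   2.1384     0.8805]
  [   0.5031     1.3836]
Δx = (I − A)⁻¹ Δd with Δd having -100 in the Sector 2 component and 0 elsewhere.
So Δx_1 = L_12 · (-100), where L_12 = adj(I−A)_12 / det(I−A) = 0.35 / 0.3975.
Δx_1 = 0.35 × (-100) / 0.3975 = -35.00 / 0.3975 ≈ -88.050.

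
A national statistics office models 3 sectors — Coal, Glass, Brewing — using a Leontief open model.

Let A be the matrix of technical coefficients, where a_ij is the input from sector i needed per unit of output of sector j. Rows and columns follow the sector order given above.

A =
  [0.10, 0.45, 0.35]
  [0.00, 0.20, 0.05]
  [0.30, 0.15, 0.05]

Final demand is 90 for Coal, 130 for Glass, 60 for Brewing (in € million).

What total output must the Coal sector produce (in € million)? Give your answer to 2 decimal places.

I − A =
  [   0.90    -0.45    -0.35]
  [   0.00     0.80    -0.05]
  [  -0.30    -0.15     0.95]
Cofactors of I−A, C_ij = (−1)^(i+j)·(minor ij) (rows/columns in the sector order above):
  C_11 = (0.80)(0.95) − (-0.05)(-0.15) = 0.7525
  C_12 = −[(0.00)(0.95) − (-0.05)(-0.30)] = 0.0150
  C_13 = (0.00)(-0.15) − (0.80)(-0.30) = 0.2400
  C_21 = −[(-0.45)(0.95) − (-0.35)(-0.15)] = 0.4800
  C_22 = (0.90)(0.95) − (-0.35)(-0.30) = 0.7500
  C_23 = −[(0.90)(-0.15) − (-0.45)(-0.30)] = 0.2700
  C_31 = (-0.45)(-0.05) − (-0.35)(0.80) = 0.3025
  C_32 = −[(0.90)(-0.05) − (-0.35)(0.00)] = 0.0450
  C_33 = (0.90)(0.80) − (-0.45)(0.00) = 0.7200
det(I−A) = Σ_j (I−A)_1j·C_1j = (0.90)(0.7525) + (-0.45)(0.0150) + (-0.35)(0.2400) = 0.5865
adj(I−A) = Cᵀ =
  [ 0.7525   0.4800   0.3025]
  [ 0.0150   0.7500   0.0450]
  [ 0.2400   0.2700   0.7200]
(I − A)⁻¹ = adj(I−A) / det(I−A) ≈
  [   1.2830     0.8184     0.5158]
  [   0.0256     1.2788     0.0767]
  [   0.4092     0.4604     1.2276]
x = (I − A)⁻¹ d = adj(I−A)·d / det(I−A), with det(I−A) = 0.5865:
  x_1 = (0.7525·90 + 0.4800·130 + 0.3025·60) / 0.5865 = 148.275 / 0.5865 ≈ 252.81
  x_2 = (0.0150·90 + 0.7500·130 + 0.0450·60) / 0.5865 = 101.55 / 0.5865 ≈ 173.15
  x_3 = (0.2400·90 + 0.2700·130 + 0.7200·60) / 0.5865 = 99.90 / 0.5865 ≈ 170.33

x_1 = 252.81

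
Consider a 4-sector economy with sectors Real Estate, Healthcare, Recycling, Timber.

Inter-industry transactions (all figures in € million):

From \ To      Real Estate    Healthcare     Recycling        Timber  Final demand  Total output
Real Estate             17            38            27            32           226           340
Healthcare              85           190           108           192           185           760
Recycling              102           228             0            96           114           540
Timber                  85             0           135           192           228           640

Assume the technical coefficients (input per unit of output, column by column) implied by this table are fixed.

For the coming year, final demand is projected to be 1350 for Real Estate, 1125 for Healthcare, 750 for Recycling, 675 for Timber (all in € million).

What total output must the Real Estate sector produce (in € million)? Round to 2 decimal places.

Technical coefficients a_ij = z_ij / X_j:
  a_11 = 17/340 = 0.05, a_21 = 85/340 = 0.25, a_31 = 102/340 = 0.30, a_41 = 85/340 = 0.25
  a_12 = 38/760 = 0.05, a_22 = 190/760 = 0.25, a_32 = 228/760 = 0.30, a_42 = 0/760 = 0.00
  a_13 = 27/540 = 0.05, a_23 = 108/540 = 0.20, a_33 = 0/540 = 0.00, a_43 = 135/540 = 0.25
  a_14 = 32/640 = 0.05, a_24 = 192/640 = 0.30, a_34 = 96/640 = 0.15, a_44 = 192/640 = 0.30
I − A =
  [   0.95    -0.05    -0.05    -0.05]
  [  -0.25     0.75    -0.20    -0.30]
  [  -0.30    -0.30     1.00    -0.15]
  [  -0.25     0.00    -0.25     0.70]
Compute the cofactors C_ij = (−1)^(i+j)·(3×3 minor ij) of I−A; the adjugate is their transpose:
adj(I−A) = Cᵀ =
  [ 0.432375   0.047375   0.046375   0.061125]
  [ 0.312625   0.600750   0.217375   0.326375]
  [ 0.260625   0.208125   0.476875   0.210000]
  [ 0.247500   0.091250   0.186875   0.625000]
det(I−A) = Σ_j (I−A)_1j·C_1j = (0.95)(0.432375) + (-0.05)(0.312625) + (-0.05)(0.260625) + (-0.05)(0.247500) = 0.36971875
(I − A)⁻¹ = adj(I−A) / det(I−A) ≈
  [   1.1695     0.1281     0.1254     0.1653]
  [   0.8456     1.6249     0.5879     0.8828]
  [   0.7049     0.5629     1.2898     0.5680]
  [   0.6694     0.2468     0.5055     1.6905]
x = (I − A)⁻¹ d = adj(I−A)·d / det(I−A), with det(I−A) = 0.36971875:
  x_1 = (0.432375·1350 + 0.047375·1125 + 0.046375·750 + 0.061125·675) / 0.36971875 = 713.04375 / 0.36971875 ≈ 1928.61
  x_2 = (0.312625·1350 + 0.600750·1125 + 0.217375·750 + 0.326375·675) / 0.36971875 = 1481.221875 / 0.36971875 ≈ 4006.35
  x_3 = (0.260625·1350 + 0.208125·1125 + 0.476875·750 + 0.210000·675) / 0.36971875 = 1085.390625 / 0.36971875 ≈ 2935.72
  x_4 = (0.247500·1350 + 0.091250·1125 + 0.186875·750 + 0.625000·675) / 0.36971875 = 998.8125 / 0.36971875 ≈ 2701.55

x_1 = 1928.61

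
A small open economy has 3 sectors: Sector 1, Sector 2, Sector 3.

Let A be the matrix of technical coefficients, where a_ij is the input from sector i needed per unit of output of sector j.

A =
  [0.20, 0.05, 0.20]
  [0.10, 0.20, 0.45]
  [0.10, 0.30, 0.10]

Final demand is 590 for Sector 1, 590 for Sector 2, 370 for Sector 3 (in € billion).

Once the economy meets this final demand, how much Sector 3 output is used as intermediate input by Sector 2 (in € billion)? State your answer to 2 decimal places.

I − A =
  [   0.80    -0.05    -0.20]
  [  -0.10     0.80    -0.45]
  [  -0.10    -0.30     0.90]
Cofactors of I−A, C_ij = (−1)^(i+j)·(minor ij) (rows/columns in the sector order above):
  C_11 = (0.80)(0.90) − (-0.45)(-0.30) = 0.5850
  C_12 = −[(-0.10)(0.90) − (-0.45)(-0.10)] = 0.1350
  C_13 = (-0.10)(-0.30) − (0.80)(-0.10) = 0.1100
  C_21 = −[(-0.05)(0.90) − (-0.20)(-0.30)] = 0.1050
  C_22 = (0.80)(0.90) − (-0.20)(-0.10) = 0.7000
  C_23 = −[(0.80)(-0.30) − (-0.05)(-0.10)] = 0.2450
  C_31 = (-0.05)(-0.45) − (-0.20)(0.80) = 0.1825
  C_32 = −[(0.80)(-0.45) − (-0.20)(-0.10)] = 0.3800
  C_33 = (0.80)(0.80) − (-0.05)(-0.10) = 0.6350
det(I−A) = Σ_j (I−A)_1j·C_1j = (0.80)(0.5850) + (-0.05)(0.1350) + (-0.20)(0.1100) = 0.43925
adj(I−A) = Cᵀ =
  [ 0.5850   0.1050   0.1825]
  [ 0.1350   0.7000   0.3800]
  [ 0.1100   0.2450   0.6350]
(I − A)⁻¹ = adj(I−A) / det(I−A) ≈
  [   1.3318     0.2390     0.4155]
  [   0.3073     1.5936     0.8651]
  [   0.2504     0.5578     1.4456]
First solve x = (I − A)⁻¹ d = adj(I−A)·d / det(I−A); in particular x_2 = (0.1350·590 + 0.7000·590 + 0.3800·370) / 0.43925 = 633.25 / 0.43925 ≈ 1441.6619.
Intermediate flow from 3 to 2: z_32 = a_32 · x_2 = 0.30 × 633.25 / 0.43925 = 189.975 / 0.43925 ≈ 432.50.

z_32 = 432.50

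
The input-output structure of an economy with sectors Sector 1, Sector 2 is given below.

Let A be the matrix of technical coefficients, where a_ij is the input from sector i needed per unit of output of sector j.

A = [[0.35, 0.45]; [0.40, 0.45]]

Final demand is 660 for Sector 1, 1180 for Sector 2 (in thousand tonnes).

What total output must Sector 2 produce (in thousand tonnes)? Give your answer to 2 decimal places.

I − A =
  [   0.65    -0.45]
  [  -0.40     0.55]
det(I−A) = (0.65)(0.55) − (-0.45)(-0.40) = 0.1775
adj(I−A) = [[0.55, 0.45], [0.40, 0.65]]
(I − A)⁻¹ = adj(I−A) / det(I−A) ≈
  [   3.0986     2.5352]
  [   2.2535     3.6620]
x = (I − A)⁻¹ d = adj(I−A)·d / det(I−A), with det(I−A) = 0.1775:
  x_1 = (0.55·660 + 0.45·1180) / 0.1775 = 894.00 / 0.1775 ≈ 5036.62
  x_2 = (0.40·660 + 0.65·1180) / 0.1775 = 1031.00 / 0.1775 ≈ 5808.45

x_2 = 5808.45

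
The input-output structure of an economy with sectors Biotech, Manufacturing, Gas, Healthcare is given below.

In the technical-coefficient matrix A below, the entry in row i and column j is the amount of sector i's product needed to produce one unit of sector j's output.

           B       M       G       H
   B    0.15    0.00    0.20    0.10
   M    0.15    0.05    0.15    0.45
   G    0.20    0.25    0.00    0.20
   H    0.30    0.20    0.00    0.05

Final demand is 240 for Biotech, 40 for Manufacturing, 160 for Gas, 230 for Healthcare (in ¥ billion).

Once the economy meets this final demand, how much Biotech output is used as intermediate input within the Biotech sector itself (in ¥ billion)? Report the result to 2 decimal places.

z_BB = 66.18

I − A =
  [   0.85     0.00    -0.20    -0.10]
  [  -0.15     0.95    -0.15    -0.45]
  [  -0.20    -0.25     1.00    -0.20]
  [  -0.30    -0.20     0.00     0.95]
Compute the cofactors C_ij = (−1)^(i+j)·(3×3 minor ij) of I−A; the adjugate is their transpose:
adj(I−A) = Cᵀ =
  [ 0.770875   0.075500   0.165500   0.151750]
  [ 0.315000   0.727500   0.172125   0.414000]
  [ 0.294875   0.232375   0.659125   0.279875]
  [ 0.309750   0.177000   0.088500   0.730125]
det(I−A) = Σ_j (I−A)_1j·C_1j = (0.85)(0.770875) + (0.00)(0.315000) + (-0.20)(0.294875) + (-0.10)(0.309750) = 0.56529375
(I − A)⁻¹ = adj(I−A) / det(I−A) ≈
  [   1.3637     0.1336     0.2928     0.2684]
  [   0.5572     1.2869     0.3045     0.7324]
  [   0.5216     0.4111     1.1660     0.4951]
  [   0.5479     0.3131     0.1566     1.2916]
First solve x = (I − A)⁻¹ d = adj(I−A)·d / det(I−A); in particular x_B = (0.770875·240 + 0.075500·40 + 0.165500·160 + 0.151750·230) / 0.56529375 = 249.4125 / 0.56529375 ≈ 441.2087.
Intermediate flow from B to B: z_BB = a_BB · x_B = 0.15 × 249.4125 / 0.56529375 = 37.411875 / 0.56529375 ≈ 66.18.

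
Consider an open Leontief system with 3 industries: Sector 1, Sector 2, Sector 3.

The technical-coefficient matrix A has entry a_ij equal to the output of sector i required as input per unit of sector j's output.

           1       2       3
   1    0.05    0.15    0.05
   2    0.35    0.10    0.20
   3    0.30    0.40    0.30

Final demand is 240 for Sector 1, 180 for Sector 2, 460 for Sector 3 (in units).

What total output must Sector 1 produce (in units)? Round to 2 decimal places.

x_1 = 414.25

I − A =
  [   0.95    -0.15    -0.05]
  [  -0.35     0.90    -0.20]
  [  -0.30    -0.40     0.70]
Cofactors of I−A, C_ij = (−1)^(i+j)·(minor ij) (rows/columns in the sector order above):
  C_11 = (0.90)(0.70) − (-0.20)(-0.40) = 0.5500
  C_12 = −[(-0.35)(0.70) − (-0.20)(-0.30)] = 0.3050
  C_13 = (-0.35)(-0.40) − (0.90)(-0.30) = 0.4100
  C_21 = −[(-0.15)(0.70) − (-0.05)(-0.40)] = 0.1250
  C_22 = (0.95)(0.70) − (-0.05)(-0.30) = 0.6500
  C_23 = −[(0.95)(-0.40) − (-0.15)(-0.30)] = 0.4250
  C_31 = (-0.15)(-0.20) − (-0.05)(0.90) = 0.0750
  C_32 = −[(0.95)(-0.20) − (-0.05)(-0.35)] = 0.2075
  C_33 = (0.95)(0.90) − (-0.15)(-0.35) = 0.8025
det(I−A) = Σ_j (I−A)_1j·C_1j = (0.95)(0.5500) + (-0.15)(0.3050) + (-0.05)(0.4100) = 0.45625
adj(I−A) = Cᵀ =
  [ 0.5500   0.1250   0.0750]
  [ 0.3050   0.6500   0.2075]
  [ 0.4100   0.4250   0.8025]
(I − A)⁻¹ = adj(I−A) / det(I−A) ≈
  [   1.2055     0.2740     0.1644]
  [   0.6685     1.4247     0.4548]
  [   0.8986     0.9315     1.7589]
x = (I − A)⁻¹ d = adj(I−A)·d / det(I−A), with det(I−A) = 0.45625:
  x_1 = (0.5500·240 + 0.1250·180 + 0.0750·460) / 0.45625 = 189.00 / 0.45625 ≈ 414.25
  x_2 = (0.3050·240 + 0.6500·180 + 0.2075·460) / 0.45625 = 285.65 / 0.45625 ≈ 626.08
  x_3 = (0.4100·240 + 0.4250·180 + 0.8025·460) / 0.45625 = 544.05 / 0.45625 ≈ 1192.44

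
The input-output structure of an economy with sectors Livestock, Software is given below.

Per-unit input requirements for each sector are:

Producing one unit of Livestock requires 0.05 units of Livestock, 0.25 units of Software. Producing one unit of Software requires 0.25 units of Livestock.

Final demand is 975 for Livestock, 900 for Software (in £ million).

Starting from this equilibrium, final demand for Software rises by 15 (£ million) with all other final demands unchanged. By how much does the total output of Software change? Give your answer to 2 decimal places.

Δx_2 = 16.06

I − A =
  [   0.95    -0.25]
  [  -0.25     1.00]
det(I−A) = (0.95)(1.00) − (-0.25)(-0.25) = 0.8875
adj(I−A) = [[1.00, 0.25], [0.25, 0.95]]
(I − A)⁻¹ = adj(I−A) / det(I−A) ≈
  [   1.1268     0.2817]
  [   0.2817     1.0704]
Δx = (I − A)⁻¹ Δd with Δd having +15 in the Software component and 0 elsewhere.
So Δx_2 = L_22 · (+15), where L_22 = adj(I−A)_22 / det(I−A) = 0.95 / 0.8875.
Δx_2 = 0.95 × (+15) / 0.8875 = 14.25 / 0.8875 ≈ 16.06.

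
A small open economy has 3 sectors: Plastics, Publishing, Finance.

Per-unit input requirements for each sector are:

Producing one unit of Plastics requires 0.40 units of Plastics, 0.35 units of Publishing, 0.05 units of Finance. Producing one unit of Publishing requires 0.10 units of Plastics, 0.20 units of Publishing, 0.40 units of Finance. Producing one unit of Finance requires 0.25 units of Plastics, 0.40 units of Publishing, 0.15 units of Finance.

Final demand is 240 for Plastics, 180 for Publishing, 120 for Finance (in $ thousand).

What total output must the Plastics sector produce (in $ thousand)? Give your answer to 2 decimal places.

I − A =
  [   0.60    -0.10    -0.25]
  [  -0.35     0.80    -0.40]
  [  -0.05    -0.40     0.85]
Cofactors of I−A, C_ij = (−1)^(i+j)·(minor ij) (rows/columns in the sector order above):
  C_11 = (0.80)(0.85) − (-0.40)(-0.40) = 0.5200
  C_12 = −[(-0.35)(0.85) − (-0.40)(-0.05)] = 0.3175
  C_13 = (-0.35)(-0.40) − (0.80)(-0.05) = 0.1800
  C_21 = −[(-0.10)(0.85) − (-0.25)(-0.40)] = 0.1850
  C_22 = (0.60)(0.85) − (-0.25)(-0.05) = 0.4975
  C_23 = −[(0.60)(-0.40) − (-0.10)(-0.05)] = 0.2450
  C_31 = (-0.10)(-0.40) − (-0.25)(0.80) = 0.2400
  C_32 = −[(0.60)(-0.40) − (-0.25)(-0.35)] = 0.3275
  C_33 = (0.60)(0.80) − (-0.10)(-0.35) = 0.4450
det(I−A) = Σ_j (I−A)_1j·C_1j = (0.60)(0.5200) + (-0.10)(0.3175) + (-0.25)(0.1800) = 0.23525
adj(I−A) = Cᵀ =
  [ 0.5200   0.1850   0.2400]
  [ 0.3175   0.4975   0.3275]
  [ 0.1800   0.2450   0.4450]
(I − A)⁻¹ = adj(I−A) / det(I−A) ≈
  [   2.2104     0.7864     1.0202]
  [   1.3496     2.1148     1.3921]
  [   0.7651     1.0414     1.8916]
x = (I − A)⁻¹ d = adj(I−A)·d / det(I−A), with det(I−A) = 0.23525:
  x_1 = (0.5200·240 + 0.1850·180 + 0.2400·120) / 0.23525 = 186.90 / 0.23525 ≈ 794.47
  x_2 = (0.3175·240 + 0.4975·180 + 0.3275·120) / 0.23525 = 205.05 / 0.23525 ≈ 871.63
  x_3 = (0.1800·240 + 0.2450·180 + 0.4450·120) / 0.23525 = 140.70 / 0.23525 ≈ 598.09

x_1 = 794.47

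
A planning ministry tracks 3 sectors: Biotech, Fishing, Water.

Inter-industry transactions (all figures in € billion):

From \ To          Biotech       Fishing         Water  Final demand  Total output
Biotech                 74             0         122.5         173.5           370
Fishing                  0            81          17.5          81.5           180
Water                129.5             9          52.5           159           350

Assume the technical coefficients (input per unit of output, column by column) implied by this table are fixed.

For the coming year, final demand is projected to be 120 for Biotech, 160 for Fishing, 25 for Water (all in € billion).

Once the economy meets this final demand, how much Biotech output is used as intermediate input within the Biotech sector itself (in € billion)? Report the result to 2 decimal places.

z_11 = 41.63

Technical coefficients a_ij = z_ij / X_j:
  a_11 = 74/370 = 0.20, a_21 = 0/370 = 0.00, a_31 = 129.5/370 = 0.35
  a_12 = 0/180 = 0.00, a_22 = 81/180 = 0.45, a_32 = 9/180 = 0.05
  a_13 = 122.5/350 = 0.35, a_23 = 17.5/350 = 0.05, a_33 = 52.5/350 = 0.15
I − A =
  [   0.80     0.00    -0.35]
  [   0.00     0.55    -0.05]
  [  -0.35    -0.05     0.85]
Cofactors of I−A, C_ij = (−1)^(i+j)·(minor ij) (rows/columns in the sector order above):
  C_11 = (0.55)(0.85) − (-0.05)(-0.05) = 0.4650
  C_12 = −[(0.00)(0.85) − (-0.05)(-0.35)] = 0.0175
  C_13 = (0.00)(-0.05) − (0.55)(-0.35) = 0.1925
  C_21 = −[(0.00)(0.85) − (-0.35)(-0.05)] = 0.0175
  C_22 = (0.80)(0.85) − (-0.35)(-0.35) = 0.5575
  C_23 = −[(0.80)(-0.05) − (0.00)(-0.35)] = 0.0400
  C_31 = (0.00)(-0.05) − (-0.35)(0.55) = 0.1925
  C_32 = −[(0.80)(-0.05) − (-0.35)(0.00)] = 0.0400
  C_33 = (0.80)(0.55) − (0.00)(0.00) = 0.4400
det(I−A) = Σ_j (I−A)_1j·C_1j = (0.80)(0.4650) + (0.00)(0.0175) + (-0.35)(0.1925) = 0.304625
adj(I−A) = Cᵀ =
  [ 0.4650   0.0175   0.1925]
  [ 0.0175   0.5575   0.0400]
  [ 0.1925   0.0400   0.4400]
(I − A)⁻¹ = adj(I−A) / det(I−A) ≈
  [   1.5265     0.0574     0.6319]
  [   0.0574     1.8301     0.1313]
  [   0.6319     0.1313     1.4444]
First solve x = (I − A)⁻¹ d = adj(I−A)·d / det(I−A); in particular x_1 = (0.4650·120 + 0.0175·160 + 0.1925·25) / 0.304625 = 63.4125 / 0.304625 ≈ 208.1658.
Intermediate flow from 1 to 1: z_11 = a_11 · x_1 = 0.20 × 63.4125 / 0.304625 = 12.6825 / 0.304625 ≈ 41.63.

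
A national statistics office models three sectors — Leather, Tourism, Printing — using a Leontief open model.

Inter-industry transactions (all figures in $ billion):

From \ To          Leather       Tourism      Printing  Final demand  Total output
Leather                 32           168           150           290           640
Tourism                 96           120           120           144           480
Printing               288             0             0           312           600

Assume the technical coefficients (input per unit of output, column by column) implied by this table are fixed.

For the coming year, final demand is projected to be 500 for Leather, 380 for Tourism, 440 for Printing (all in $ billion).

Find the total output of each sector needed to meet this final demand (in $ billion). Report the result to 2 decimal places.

Technical coefficients a_ij = z_ij / X_j:
  a_LL = 32/640 = 0.05, a_TL = 96/640 = 0.15, a_PL = 288/640 = 0.45
  a_LT = 168/480 = 0.35, a_TT = 120/480 = 0.25, a_PT = 0/480 = 0.00
  a_LP = 150/600 = 0.25, a_TP = 120/600 = 0.20, a_PP = 0/600 = 0.00
I − A =
  [   0.95    -0.35    -0.25]
  [  -0.15     0.75    -0.20]
  [  -0.45     0.00     1.00]
Cofactors of I−A, C_ij = (−1)^(i+j)·(minor ij) (rows/columns in the sector order above):
  C_11 = (0.75)(1.00) − (-0.20)(0.00) = 0.7500
  C_12 = −[(-0.15)(1.00) − (-0.20)(-0.45)] = 0.2400
  C_13 = (-0.15)(0.00) − (0.75)(-0.45) = 0.3375
  C_21 = −[(-0.35)(1.00) − (-0.25)(0.00)] = 0.3500
  C_22 = (0.95)(1.00) − (-0.25)(-0.45) = 0.8375
  C_23 = −[(0.95)(0.00) − (-0.35)(-0.45)] = 0.1575
  C_31 = (-0.35)(-0.20) − (-0.25)(0.75) = 0.2575
  C_32 = −[(0.95)(-0.20) − (-0.25)(-0.15)] = 0.2275
  C_33 = (0.95)(0.75) − (-0.35)(-0.15) = 0.6600
det(I−A) = Σ_j (I−A)_1j·C_1j = (0.95)(0.7500) + (-0.35)(0.2400) + (-0.25)(0.3375) = 0.544125
adj(I−A) = Cᵀ =
  [ 0.7500   0.3500   0.2575]
  [ 0.2400   0.8375   0.2275]
  [ 0.3375   0.1575   0.6600]
(I − A)⁻¹ = adj(I−A) / det(I−A) ≈
  [   1.3784     0.6432     0.4732]
  [   0.4411     1.5392     0.4181]
  [   0.6203     0.2895     1.2130]
x = (I − A)⁻¹ d = adj(I−A)·d / det(I−A), with det(I−A) = 0.544125:
  x_L = (0.7500·500 + 0.3500·380 + 0.2575·440) / 0.544125 = 621.30 / 0.544125 ≈ 1141.83
  x_T = (0.2400·500 + 0.8375·380 + 0.2275·440) / 0.544125 = 538.35 / 0.544125 ≈ 989.39
  x_P = (0.3375·500 + 0.1575·380 + 0.6600·440) / 0.544125 = 519.00 / 0.544125 ≈ 953.82

x_L = 1141.83, x_T = 989.39, x_P = 953.82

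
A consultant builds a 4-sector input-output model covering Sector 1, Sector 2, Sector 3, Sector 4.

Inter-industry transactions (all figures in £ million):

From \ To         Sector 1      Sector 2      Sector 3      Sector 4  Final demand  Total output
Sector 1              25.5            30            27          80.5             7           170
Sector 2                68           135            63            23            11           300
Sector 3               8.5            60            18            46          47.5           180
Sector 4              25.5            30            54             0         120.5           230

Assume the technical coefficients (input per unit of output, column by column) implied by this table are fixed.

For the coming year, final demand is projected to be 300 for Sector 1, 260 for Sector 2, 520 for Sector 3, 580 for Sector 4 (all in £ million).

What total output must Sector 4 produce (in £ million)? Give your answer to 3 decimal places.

x_4 = 1673.910

Technical coefficients a_ij = z_ij / X_j:
  a_11 = 25.5/170 = 0.15, a_21 = 68/170 = 0.40, a_31 = 8.5/170 = 0.05, a_41 = 25.5/170 = 0.15
  a_12 = 30/300 = 0.10, a_22 = 135/300 = 0.45, a_32 = 60/300 = 0.20, a_42 = 30/300 = 0.10
  a_13 = 27/180 = 0.15, a_23 = 63/180 = 0.35, a_33 = 18/180 = 0.10, a_43 = 54/180 = 0.30
  a_14 = 80.5/230 = 0.35, a_24 = 23/230 = 0.10, a_34 = 46/230 = 0.20, a_44 = 0/230 = 0.00
I − A =
  [   0.85    -0.10    -0.15    -0.35]
  [  -0.40     0.55    -0.35    -0.10]
  [  -0.05    -0.20     0.90    -0.20]
  [  -0.15    -0.10    -0.30     1.00]
Compute the cofactors C_ij = (−1)^(i+j)·(3×3 minor ij) of I−A; the adjugate is their transpose:
adj(I−A) = Cᵀ =
  [ 0.370000   0.169500   0.189000   0.184250]
  [ 0.379000   0.649500   0.408875   0.279375]
  [ 0.134500   0.186250   0.374625   0.140625]
  [ 0.133750   0.146250   0.181625   0.307375]
det(I−A) = Σ_j (I−A)_1j·C_1j = (0.85)(0.370000) + (-0.10)(0.379000) + (-0.15)(0.134500) + (-0.35)(0.133750) = 0.2096125
(I − A)⁻¹ = adj(I−A) / det(I−A) ≈
  [   1.7652     0.8086     0.9017     0.8790]
  [   1.8081     3.0986     1.9506     1.3328]
  [   0.6417     0.8885     1.7872     0.6709]
  [   0.6381     0.6977     0.8665     1.4664]
x = (I − A)⁻¹ d = adj(I−A)·d / det(I−A), with det(I−A) = 0.2096125:
  x_1 = (0.370000·300 + 0.169500·260 + 0.189000·520 + 0.184250·580) / 0.2096125 = 360.215 / 0.2096125 ≈ 1718.481
  x_2 = (0.379000·300 + 0.649500·260 + 0.408875·520 + 0.279375·580) / 0.2096125 = 657.2225 / 0.2096125 ≈ 3135.417
  x_3 = (0.134500·300 + 0.186250·260 + 0.374625·520 + 0.140625·580) / 0.2096125 = 365.1425 / 0.2096125 ≈ 1741.988
  x_4 = (0.133750·300 + 0.146250·260 + 0.181625·520 + 0.307375·580) / 0.2096125 = 350.8725 / 0.2096125 ≈ 1673.910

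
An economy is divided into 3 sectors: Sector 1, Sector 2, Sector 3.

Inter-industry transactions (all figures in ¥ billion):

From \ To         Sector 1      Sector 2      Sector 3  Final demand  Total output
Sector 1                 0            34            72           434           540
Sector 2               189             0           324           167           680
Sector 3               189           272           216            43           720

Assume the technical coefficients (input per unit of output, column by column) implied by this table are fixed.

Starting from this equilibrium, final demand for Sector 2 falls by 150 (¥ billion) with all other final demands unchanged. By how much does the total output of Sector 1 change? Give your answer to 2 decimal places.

Δx_1 = -24.95

Technical coefficients a_ij = z_ij / X_j:
  a_11 = 0/540 = 0.00, a_21 = 189/540 = 0.35, a_31 = 189/540 = 0.35
  a_12 = 34/680 = 0.05, a_22 = 0/680 = 0.00, a_32 = 272/680 = 0.40
  a_13 = 72/720 = 0.10, a_23 = 324/720 = 0.45, a_33 = 216/720 = 0.30
I − A =
  [   1.00    -0.05    -0.10]
  [  -0.35     1.00    -0.45]
  [  -0.35    -0.40     0.70]
Cofactors of I−A, C_ij = (−1)^(i+j)·(minor ij) (rows/columns in the sector order above):
  C_11 = (1.00)(0.70) − (-0.45)(-0.40) = 0.5200
  C_12 = −[(-0.35)(0.70) − (-0.45)(-0.35)] = 0.4025
  C_13 = (-0.35)(-0.40) − (1.00)(-0.35) = 0.4900
  C_21 = −[(-0.05)(0.70) − (-0.10)(-0.40)] = 0.0750
  C_22 = (1.00)(0.70) − (-0.10)(-0.35) = 0.6650
  C_23 = −[(1.00)(-0.40) − (-0.05)(-0.35)] = 0.4175
  C_31 = (-0.05)(-0.45) − (-0.10)(1.00) = 0.1225
  C_32 = −[(1.00)(-0.45) − (-0.10)(-0.35)] = 0.4850
  C_33 = (1.00)(1.00) − (-0.05)(-0.35) = 0.9825
det(I−A) = Σ_j (I−A)_1j·C_1j = (1.00)(0.5200) + (-0.05)(0.4025) + (-0.10)(0.4900) = 0.450875
adj(I−A) = Cᵀ =
  [ 0.5200   0.0750   0.1225]
  [ 0.4025   0.6650   0.4850]
  [ 0.4900   0.4175   0.9825]
(I − A)⁻¹ = adj(I−A) / det(I−A) ≈
  [   1.1533     0.1663     0.2717]
  [   0.8927     1.4749     1.0757]
  [   1.0868     0.9260     2.1791]
Δx = (I − A)⁻¹ Δd with Δd having -150 in the Sector 2 component and 0 elsewhere.
So Δx_1 = L_12 · (-150), where L_12 = adj(I−A)_12 / det(I−A) = 0.0750 / 0.450875.
Δx_1 = 0.0750 × (-150) / 0.450875 = -11.25 / 0.450875 ≈ -24.95.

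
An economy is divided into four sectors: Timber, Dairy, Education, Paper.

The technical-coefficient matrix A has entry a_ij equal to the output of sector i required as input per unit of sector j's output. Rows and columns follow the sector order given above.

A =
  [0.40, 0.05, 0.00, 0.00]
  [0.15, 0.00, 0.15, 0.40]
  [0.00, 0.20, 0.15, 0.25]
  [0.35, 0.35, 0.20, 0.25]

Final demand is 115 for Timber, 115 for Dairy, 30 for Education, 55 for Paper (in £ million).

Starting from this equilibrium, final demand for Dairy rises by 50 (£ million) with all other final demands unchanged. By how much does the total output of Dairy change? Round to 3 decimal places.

Δx_2 = 73.710

I − A =
  [   0.60    -0.05     0.00     0.00]
  [  -0.15     1.00    -0.15    -0.40]
  [   0.00    -0.20     0.85    -0.25]
  [  -0.35    -0.35    -0.20     0.75]
Compute the cofactors C_ij = (−1)^(i+j)·(3×3 minor ij) of I−A; the adjugate is their transpose:
adj(I−A) = Cᵀ =
  [ 0.416875   0.029375   0.009625   0.018875]
  [ 0.220250   0.352500   0.115500   0.226500]
  [ 0.151125   0.146875   0.353375   0.196125]
  [ 0.337625   0.217375   0.152625   0.485625]
det(I−A) = Σ_j (I−A)_1j·C_1j = (0.60)(0.416875) + (-0.05)(0.220250) + (0.00)(0.151125) + (0.00)(0.337625) = 0.2391125
(I − A)⁻¹ = adj(I−A) / det(I−A) ≈
  [   1.7434     0.1229     0.0403     0.0789]
  [   0.9211     1.4742     0.4830     0.9473]
  [   0.6320     0.6143     1.4779     0.8202]
  [   1.4120     0.9091     0.6383     2.0309]
Δx = (I − A)⁻¹ Δd with Δd having +50 in the Dairy component and 0 elsewhere.
So Δx_2 = L_22 · (+50), where L_22 = adj(I−A)_22 / det(I−A) = 0.352500 / 0.2391125.
Δx_2 = 0.352500 × (+50) / 0.2391125 = 17.625 / 0.2391125 ≈ 73.710.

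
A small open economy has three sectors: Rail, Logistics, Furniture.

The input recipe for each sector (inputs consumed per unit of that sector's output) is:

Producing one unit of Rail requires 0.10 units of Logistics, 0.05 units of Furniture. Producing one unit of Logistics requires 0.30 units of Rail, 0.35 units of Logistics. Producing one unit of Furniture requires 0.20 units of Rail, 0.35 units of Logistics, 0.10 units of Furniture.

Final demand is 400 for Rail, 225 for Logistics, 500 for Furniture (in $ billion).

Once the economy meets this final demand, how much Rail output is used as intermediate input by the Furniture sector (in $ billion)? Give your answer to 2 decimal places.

I − A =
  [   1.00    -0.30    -0.20]
  [  -0.10     0.65    -0.35]
  [  -0.05     0.00     0.90]
Cofactors of I−A, C_ij = (−1)^(i+j)·(minor ij) (rows/columns in the sector order above):
  C_11 = (0.65)(0.90) − (-0.35)(0.00) = 0.5850
  C_12 = −[(-0.10)(0.90) − (-0.35)(-0.05)] = 0.1075
  C_13 = (-0.10)(0.00) − (0.65)(-0.05) = 0.0325
  C_21 = −[(-0.30)(0.90) − (-0.20)(0.00)] = 0.2700
  C_22 = (1.00)(0.90) − (-0.20)(-0.05) = 0.8900
  C_23 = −[(1.00)(0.00) − (-0.30)(-0.05)] = 0.0150
  C_31 = (-0.30)(-0.35) − (-0.20)(0.65) = 0.2350
  C_32 = −[(1.00)(-0.35) − (-0.20)(-0.10)] = 0.3700
  C_33 = (1.00)(0.65) − (-0.30)(-0.10) = 0.6200
det(I−A) = Σ_j (I−A)_1j·C_1j = (1.00)(0.5850) + (-0.30)(0.1075) + (-0.20)(0.0325) = 0.54625
adj(I−A) = Cᵀ =
  [ 0.5850   0.2700   0.2350]
  [ 0.1075   0.8900   0.3700]
  [ 0.0325   0.0150   0.6200]
(I − A)⁻¹ = adj(I−A) / det(I−A) ≈
  [   1.0709     0.4943     0.4302]
  [   0.1968     1.6293     0.6773]
  [   0.0595     0.0275     1.1350]
First solve x = (I − A)⁻¹ d = adj(I−A)·d / det(I−A); in particular x_3 = (0.0325·400 + 0.0150·225 + 0.6200·500) / 0.54625 = 326.375 / 0.54625 ≈ 597.4828.
Intermediate flow from 1 to 3: z_13 = a_13 · x_3 = 0.20 × 326.375 / 0.54625 = 65.275 / 0.54625 ≈ 119.50.

z_13 = 119.50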